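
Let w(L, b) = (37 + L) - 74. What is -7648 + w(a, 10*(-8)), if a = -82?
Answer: -7767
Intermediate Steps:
w(L, b) = -37 + L
-7648 + w(a, 10*(-8)) = -7648 + (-37 - 82) = -7648 - 119 = -7767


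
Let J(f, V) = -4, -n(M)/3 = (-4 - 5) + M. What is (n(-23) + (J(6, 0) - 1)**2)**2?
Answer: 14641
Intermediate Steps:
n(M) = 27 - 3*M (n(M) = -3*((-4 - 5) + M) = -3*(-9 + M) = 27 - 3*M)
(n(-23) + (J(6, 0) - 1)**2)**2 = ((27 - 3*(-23)) + (-4 - 1)**2)**2 = ((27 + 69) + (-5)**2)**2 = (96 + 25)**2 = 121**2 = 14641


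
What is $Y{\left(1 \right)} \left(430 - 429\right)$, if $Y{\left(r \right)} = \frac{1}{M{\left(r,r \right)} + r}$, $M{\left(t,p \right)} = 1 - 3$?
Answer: $-1$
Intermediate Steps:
$M{\left(t,p \right)} = -2$ ($M{\left(t,p \right)} = 1 - 3 = -2$)
$Y{\left(r \right)} = \frac{1}{-2 + r}$
$Y{\left(1 \right)} \left(430 - 429\right) = \frac{430 - 429}{-2 + 1} = \frac{1}{-1} \cdot 1 = \left(-1\right) 1 = -1$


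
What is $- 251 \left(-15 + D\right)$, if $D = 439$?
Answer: $-106424$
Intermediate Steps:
$- 251 \left(-15 + D\right) = - 251 \left(-15 + 439\right) = \left(-251\right) 424 = -106424$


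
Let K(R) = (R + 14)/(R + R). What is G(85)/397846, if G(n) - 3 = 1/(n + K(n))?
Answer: 43817/5788261454 ≈ 7.5700e-6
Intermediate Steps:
K(R) = (14 + R)/(2*R) (K(R) = (14 + R)/((2*R)) = (14 + R)*(1/(2*R)) = (14 + R)/(2*R))
G(n) = 3 + 1/(n + (14 + n)/(2*n))
G(85)/397846 = ((42 + 5*85 + 6*85**2)/(14 + 85 + 2*85**2))/397846 = ((42 + 425 + 6*7225)/(14 + 85 + 2*7225))*(1/397846) = ((42 + 425 + 43350)/(14 + 85 + 14450))*(1/397846) = (43817/14549)*(1/397846) = 43817/5788261454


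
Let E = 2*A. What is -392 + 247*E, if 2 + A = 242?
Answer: 118168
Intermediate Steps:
A = 240 (A = -2 + 242 = 240)
E = 480 (E = 2*240 = 480)
-392 + 247*E = -392 + 247*480 = -392 + 118560 = 118168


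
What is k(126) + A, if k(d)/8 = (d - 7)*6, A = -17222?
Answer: -11510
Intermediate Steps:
k(d) = -336 + 48*d (k(d) = 8*((d - 7)*6) = 8*((-7 + d)*6) = 8*(-42 + 6*d) = -336 + 48*d)
k(126) + A = (-336 + 48*126) - 17222 = (-336 + 6048) - 17222 = 5712 - 17222 = -11510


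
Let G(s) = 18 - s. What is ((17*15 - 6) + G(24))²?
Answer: 59049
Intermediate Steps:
((17*15 - 6) + G(24))² = ((17*15 - 6) + (18 - 1*24))² = ((255 - 6) + (18 - 24))² = (249 - 6)² = 243² = 59049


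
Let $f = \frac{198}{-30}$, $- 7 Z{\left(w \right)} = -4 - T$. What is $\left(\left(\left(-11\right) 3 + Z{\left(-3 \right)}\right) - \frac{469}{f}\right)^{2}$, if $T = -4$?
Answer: $\frac{1577536}{1089} \approx 1448.6$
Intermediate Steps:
$Z{\left(w \right)} = 0$ ($Z{\left(w \right)} = - \frac{-4 - -4}{7} = - \frac{-4 + 4}{7} = \left(- \frac{1}{7}\right) 0 = 0$)
$f = - \frac{33}{5}$ ($f = 198 \left(- \frac{1}{30}\right) = - \frac{33}{5} \approx -6.6$)
$\left(\left(\left(-11\right) 3 + Z{\left(-3 \right)}\right) - \frac{469}{f}\right)^{2} = \left(\left(\left(-11\right) 3 + 0\right) - \frac{469}{- \frac{33}{5}}\right)^{2} = \left(\left(-33 + 0\right) - - \frac{2345}{33}\right)^{2} = \left(-33 + \frac{2345}{33}\right)^{2} = \left(\frac{1256}{33}\right)^{2} = \frac{1577536}{1089}$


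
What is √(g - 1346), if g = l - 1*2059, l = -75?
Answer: 2*I*√870 ≈ 58.992*I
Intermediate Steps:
g = -2134 (g = -75 - 1*2059 = -75 - 2059 = -2134)
√(g - 1346) = √(-2134 - 1346) = √(-3480) = 2*I*√870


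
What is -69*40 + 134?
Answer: -2626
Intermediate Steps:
-69*40 + 134 = -2760 + 134 = -2626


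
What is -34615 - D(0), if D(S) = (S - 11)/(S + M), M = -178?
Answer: -6161481/178 ≈ -34615.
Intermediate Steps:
D(S) = (-11 + S)/(-178 + S) (D(S) = (S - 11)/(S - 178) = (-11 + S)/(-178 + S))
-34615 - D(0) = -34615 - (-11 + 0)/(-178 + 0) = -34615 - (-11)/(-178) = -34615 - (-1)*(-11)/178 = -34615 - 1*11/178 = -34615 - 11/178 = -6161481/178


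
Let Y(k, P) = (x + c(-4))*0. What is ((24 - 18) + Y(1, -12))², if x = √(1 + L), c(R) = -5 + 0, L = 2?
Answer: 36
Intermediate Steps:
c(R) = -5
x = √3 (x = √(1 + 2) = √3 ≈ 1.7320)
Y(k, P) = 0 (Y(k, P) = (√3 - 5)*0 = (-5 + √3)*0 = 0)
((24 - 18) + Y(1, -12))² = ((24 - 18) + 0)² = (6 + 0)² = 6² = 36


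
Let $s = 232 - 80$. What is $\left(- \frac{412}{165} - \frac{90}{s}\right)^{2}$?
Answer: $\frac{1500555169}{157251600} \approx 9.5424$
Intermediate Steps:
$s = 152$ ($s = 232 - 80 = 152$)
$\left(- \frac{412}{165} - \frac{90}{s}\right)^{2} = \left(- \frac{412}{165} - \frac{90}{152}\right)^{2} = \left(\left(-412\right) \frac{1}{165} - \frac{45}{76}\right)^{2} = \left(- \frac{412}{165} - \frac{45}{76}\right)^{2} = \left(- \frac{38737}{12540}\right)^{2} = \frac{1500555169}{157251600}$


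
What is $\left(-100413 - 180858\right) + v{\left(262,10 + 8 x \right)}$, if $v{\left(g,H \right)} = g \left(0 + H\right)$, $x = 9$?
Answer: $-259787$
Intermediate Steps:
$v{\left(g,H \right)} = H g$ ($v{\left(g,H \right)} = g H = H g$)
$\left(-100413 - 180858\right) + v{\left(262,10 + 8 x \right)} = \left(-100413 - 180858\right) + \left(10 + 8 \cdot 9\right) 262 = -281271 + \left(10 + 72\right) 262 = -281271 + 82 \cdot 262 = -281271 + 21484 = -259787$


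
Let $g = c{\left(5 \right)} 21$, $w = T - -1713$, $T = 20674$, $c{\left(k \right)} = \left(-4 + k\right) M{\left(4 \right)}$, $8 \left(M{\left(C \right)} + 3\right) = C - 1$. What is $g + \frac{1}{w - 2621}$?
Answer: $- \frac{4358399}{79064} \approx -55.125$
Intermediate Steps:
$M{\left(C \right)} = - \frac{25}{8} + \frac{C}{8}$ ($M{\left(C \right)} = -3 + \frac{C - 1}{8} = -3 + \frac{-1 + C}{8} = -3 + \left(- \frac{1}{8} + \frac{C}{8}\right) = - \frac{25}{8} + \frac{C}{8}$)
$c{\left(k \right)} = \frac{21}{2} - \frac{21 k}{8}$ ($c{\left(k \right)} = \left(-4 + k\right) \left(- \frac{25}{8} + \frac{1}{8} \cdot 4\right) = \left(-4 + k\right) \left(- \frac{25}{8} + \frac{1}{2}\right) = \left(-4 + k\right) \left(- \frac{21}{8}\right) = \frac{21}{2} - \frac{21 k}{8}$)
$w = 22387$ ($w = 20674 - -1713 = 20674 + 1713 = 22387$)
$g = - \frac{441}{8}$ ($g = \left(\frac{21}{2} - \frac{105}{8}\right) 21 = \left(- \frac{21}{8}\right) 21 = - \frac{441}{8} \approx -55.125$)
$g + \frac{1}{w - 2621} = - \frac{441}{8} + \frac{1}{22387 - 2621} = - \frac{441}{8} + \frac{1}{19766} = - \frac{4358399}{79064}$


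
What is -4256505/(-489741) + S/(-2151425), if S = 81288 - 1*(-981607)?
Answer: 575800533962/70242735395 ≈ 8.1973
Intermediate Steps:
S = 1062895 (S = 81288 + 981607 = 1062895)
-4256505/(-489741) + S/(-2151425) = -4256505/(-489741) + 1062895/(-2151425) = -4256505*(-1/489741) + 1062895*(-1/2151425) = 1418835/163247 - 212579/430285 = 575800533962/70242735395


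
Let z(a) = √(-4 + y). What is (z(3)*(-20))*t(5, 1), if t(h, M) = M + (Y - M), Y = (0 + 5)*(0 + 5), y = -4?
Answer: -1000*I*√2 ≈ -1414.2*I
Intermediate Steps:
Y = 25 (Y = 5*5 = 25)
t(h, M) = 25 (t(h, M) = M + (25 - M) = 25)
z(a) = 2*I*√2 (z(a) = √(-4 - 4) = √(-8) = 2*I*√2)
(z(3)*(-20))*t(5, 1) = ((2*I*√2)*(-20))*25 = -40*I*√2*25 = -1000*I*√2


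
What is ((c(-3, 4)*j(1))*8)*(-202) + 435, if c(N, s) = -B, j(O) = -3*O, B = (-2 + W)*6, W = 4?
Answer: -57741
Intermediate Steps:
B = 12 (B = (-2 + 4)*6 = 2*6 = 12)
c(N, s) = -12 (c(N, s) = -1*12 = -12)
((c(-3, 4)*j(1))*8)*(-202) + 435 = (-(-36)*8)*(-202) + 435 = (-12*(-3)*8)*(-202) + 435 = (36*8)*(-202) + 435 = 288*(-202) + 435 = -58176 + 435 = -57741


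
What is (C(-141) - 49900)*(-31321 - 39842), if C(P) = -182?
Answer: 3563985366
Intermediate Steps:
(C(-141) - 49900)*(-31321 - 39842) = (-182 - 49900)*(-31321 - 39842) = -50082*(-71163) = 3563985366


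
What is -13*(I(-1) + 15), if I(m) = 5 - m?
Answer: -273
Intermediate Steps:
-13*(I(-1) + 15) = -13*((5 - 1*(-1)) + 15) = -13*((5 + 1) + 15) = -13*(6 + 15) = -13*21 = -273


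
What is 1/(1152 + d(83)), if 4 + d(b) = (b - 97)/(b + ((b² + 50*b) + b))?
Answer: 11205/12863326 ≈ 0.00087108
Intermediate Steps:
d(b) = -4 + (-97 + b)/(b² + 52*b) (d(b) = -4 + (b - 97)/(b + ((b² + 50*b) + b)) = -4 + (-97 + b)/(b + (b² + 51*b)) = -4 + (-97 + b)/(b² + 52*b))
1/(1152 + d(83)) = 1/(1152 + (-97 - 207*83 - 4*83²)/(83*(52 + 83))) = 1/(1152 + (1/83)*(-97 - 17181 - 4*6889)/135) = 1/(1152 + (1/83)*(1/135)*(-97 - 17181 - 27556)) = 1/(1152 + (1/83)*(1/135)*(-44834)) = 1/(1152 - 44834/11205) = 1/(12863326/11205) = 11205/12863326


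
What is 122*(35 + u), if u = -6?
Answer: 3538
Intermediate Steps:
122*(35 + u) = 122*(35 - 6) = 122*29 = 3538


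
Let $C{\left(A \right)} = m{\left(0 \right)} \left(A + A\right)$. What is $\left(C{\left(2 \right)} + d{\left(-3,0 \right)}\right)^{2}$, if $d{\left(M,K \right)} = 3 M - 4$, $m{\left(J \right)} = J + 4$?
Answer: $9$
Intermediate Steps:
$m{\left(J \right)} = 4 + J$
$d{\left(M,K \right)} = -4 + 3 M$
$C{\left(A \right)} = 8 A$ ($C{\left(A \right)} = \left(4 + 0\right) \left(A + A\right) = 4 \cdot 2 A = 8 A$)
$\left(C{\left(2 \right)} + d{\left(-3,0 \right)}\right)^{2} = \left(8 \cdot 2 + \left(-4 + 3 \left(-3\right)\right)\right)^{2} = \left(16 - 13\right)^{2} = 3^{2} = 9$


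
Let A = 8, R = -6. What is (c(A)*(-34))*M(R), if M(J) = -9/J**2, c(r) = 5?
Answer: 85/2 ≈ 42.500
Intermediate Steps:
M(J) = -9/J**2
(c(A)*(-34))*M(R) = (5*(-34))*(-9/(-6)**2) = -(-1530)/36 = -170*(-1/4) = 85/2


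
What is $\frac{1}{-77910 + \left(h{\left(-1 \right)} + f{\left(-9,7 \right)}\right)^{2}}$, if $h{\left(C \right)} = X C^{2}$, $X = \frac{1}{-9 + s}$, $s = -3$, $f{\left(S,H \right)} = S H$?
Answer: $- \frac{144}{10645991} \approx -1.3526 \cdot 10^{-5}$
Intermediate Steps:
$f{\left(S,H \right)} = H S$
$X = - \frac{1}{12}$ ($X = \frac{1}{-9 - 3} = \frac{1}{-12} = - \frac{1}{12} \approx -0.083333$)
$h{\left(C \right)} = - \frac{C^{2}}{12}$
$\frac{1}{-77910 + \left(h{\left(-1 \right)} + f{\left(-9,7 \right)}\right)^{2}} = \frac{1}{-77910 + \left(- \frac{\left(-1\right)^{2}}{12} + 7 \left(-9\right)\right)^{2}} = \frac{1}{-77910 + \left(\left(- \frac{1}{12}\right) 1 - 63\right)^{2}} = \frac{1}{-77910 + \left(- \frac{1}{12} - 63\right)^{2}} = \frac{1}{-77910 + \left(- \frac{757}{12}\right)^{2}} = \frac{1}{-77910 + \frac{573049}{144}} = \frac{1}{- \frac{10645991}{144}} = - \frac{144}{10645991}$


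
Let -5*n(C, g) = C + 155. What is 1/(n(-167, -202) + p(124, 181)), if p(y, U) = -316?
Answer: -5/1568 ≈ -0.0031888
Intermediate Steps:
n(C, g) = -31 - C/5 (n(C, g) = -(C + 155)/5 = -(155 + C)/5 = -31 - C/5)
1/(n(-167, -202) + p(124, 181)) = 1/((-31 - ⅕*(-167)) - 316) = 1/((-31 + 167/5) - 316) = 1/(12/5 - 316) = 1/(-1568/5) = -5/1568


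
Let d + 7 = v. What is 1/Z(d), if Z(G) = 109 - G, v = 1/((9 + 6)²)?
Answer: 225/26099 ≈ 0.0086210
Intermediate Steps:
v = 1/225 (v = 1/(15²) = 1/225 ≈ 0.0044444)
d = -1574/225 (d = -7 + 1/225 = -1574/225 ≈ -6.9956)
1/Z(d) = 1/(109 - 1*(-1574/225)) = 1/(109 + 1574/225) = 1/(26099/225) = 225/26099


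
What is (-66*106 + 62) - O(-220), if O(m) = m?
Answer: -6714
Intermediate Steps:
(-66*106 + 62) - O(-220) = (-66*106 + 62) - 1*(-220) = (-6996 + 62) + 220 = -6934 + 220 = -6714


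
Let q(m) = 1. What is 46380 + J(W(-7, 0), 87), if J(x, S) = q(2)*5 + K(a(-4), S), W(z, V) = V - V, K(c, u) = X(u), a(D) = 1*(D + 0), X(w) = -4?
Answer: 46381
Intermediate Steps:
a(D) = D (a(D) = 1*D = D)
K(c, u) = -4
W(z, V) = 0
J(x, S) = 1 (J(x, S) = 1*5 - 4 = 5 - 4 = 1)
46380 + J(W(-7, 0), 87) = 46380 + 1 = 46381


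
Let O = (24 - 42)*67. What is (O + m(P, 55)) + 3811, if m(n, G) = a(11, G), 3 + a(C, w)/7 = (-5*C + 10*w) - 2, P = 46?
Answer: 6035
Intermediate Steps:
a(C, w) = -35 - 35*C + 70*w (a(C, w) = -21 + 7*((-5*C + 10*w) - 2) = -21 + 7*(-2 - 5*C + 10*w) = -21 + (-14 - 35*C + 70*w) = -35 - 35*C + 70*w)
O = -1206 (O = -18*67 = -1206)
m(n, G) = -420 + 70*G (m(n, G) = -35 - 35*11 + 70*G = -35 - 385 + 70*G = -420 + 70*G)
(O + m(P, 55)) + 3811 = (-1206 + (-420 + 70*55)) + 3811 = (-1206 + (-420 + 3850)) + 3811 = (-1206 + 3430) + 3811 = 2224 + 3811 = 6035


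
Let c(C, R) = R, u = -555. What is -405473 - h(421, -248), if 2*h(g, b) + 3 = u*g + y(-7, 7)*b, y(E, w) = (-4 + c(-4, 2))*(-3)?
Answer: -287900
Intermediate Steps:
y(E, w) = 6 (y(E, w) = (-4 + 2)*(-3) = -2*(-3) = 6)
h(g, b) = -3/2 + 3*b - 555*g/2 (h(g, b) = -3/2 + (-555*g + 6*b)/2 = -3/2 + (3*b - 555*g/2) = -3/2 + 3*b - 555*g/2)
-405473 - h(421, -248) = -405473 - (-3/2 + 3*(-248) - 555/2*421) = -405473 - (-3/2 - 744 - 233655/2) = -405473 - 1*(-117573) = -405473 + 117573 = -287900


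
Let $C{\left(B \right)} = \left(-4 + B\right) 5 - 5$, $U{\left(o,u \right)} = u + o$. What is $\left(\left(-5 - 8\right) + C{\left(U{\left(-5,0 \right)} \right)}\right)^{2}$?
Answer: $3969$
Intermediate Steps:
$U{\left(o,u \right)} = o + u$
$C{\left(B \right)} = -25 + 5 B$ ($C{\left(B \right)} = \left(-20 + 5 B\right) - 5 = -25 + 5 B$)
$\left(\left(-5 - 8\right) + C{\left(U{\left(-5,0 \right)} \right)}\right)^{2} = \left(\left(-5 - 8\right) - \left(25 - 5 \left(-5 + 0\right)\right)\right)^{2} = \left(\left(-5 - 8\right) + \left(-25 + 5 \left(-5\right)\right)\right)^{2} = \left(-13 - 50\right)^{2} = \left(-63\right)^{2} = 3969$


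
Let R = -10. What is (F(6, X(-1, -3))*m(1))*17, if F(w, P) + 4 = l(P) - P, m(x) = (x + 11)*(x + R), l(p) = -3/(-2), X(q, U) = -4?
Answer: -2754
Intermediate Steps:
l(p) = 3/2 (l(p) = -3*(-½) = 3/2)
m(x) = (-10 + x)*(11 + x) (m(x) = (x + 11)*(x - 10) = (11 + x)*(-10 + x) = (-10 + x)*(11 + x))
F(w, P) = -5/2 - P (F(w, P) = -4 + (3/2 - P) = -5/2 - P)
(F(6, X(-1, -3))*m(1))*17 = ((-5/2 - 1*(-4))*(-110 + 1 + 1²))*17 = ((-5/2 + 4)*(-110 + 1 + 1))*17 = ((3/2)*(-108))*17 = -162*17 = -2754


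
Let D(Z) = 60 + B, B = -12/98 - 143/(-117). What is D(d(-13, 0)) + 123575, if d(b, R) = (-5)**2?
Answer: 54523520/441 ≈ 1.2364e+5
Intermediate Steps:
B = 485/441 (B = -12*1/98 - 143*(-1/117) = -6/49 + 11/9 = 485/441 ≈ 1.0998)
d(b, R) = 25
D(Z) = 26945/441 (D(Z) = 60 + 485/441 = 26945/441)
D(d(-13, 0)) + 123575 = 26945/441 + 123575 = 54523520/441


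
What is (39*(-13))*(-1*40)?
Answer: 20280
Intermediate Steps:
(39*(-13))*(-1*40) = -507*(-40) = 20280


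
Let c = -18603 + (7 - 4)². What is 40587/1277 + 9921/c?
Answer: 247335187/7914846 ≈ 31.250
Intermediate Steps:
c = -18594 (c = -18603 + 3² = -18603 + 9 = -18594)
40587/1277 + 9921/c = 40587/1277 + 9921/(-18594) = 40587*(1/1277) + 9921*(-1/18594) = 40587/1277 - 3307/6198 = 247335187/7914846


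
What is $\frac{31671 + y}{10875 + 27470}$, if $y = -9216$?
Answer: $\frac{4491}{7669} \approx 0.5856$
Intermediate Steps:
$\frac{31671 + y}{10875 + 27470} = \frac{31671 - 9216}{10875 + 27470} = \frac{22455}{38345} = 22455 \cdot \frac{1}{38345} = \frac{4491}{7669}$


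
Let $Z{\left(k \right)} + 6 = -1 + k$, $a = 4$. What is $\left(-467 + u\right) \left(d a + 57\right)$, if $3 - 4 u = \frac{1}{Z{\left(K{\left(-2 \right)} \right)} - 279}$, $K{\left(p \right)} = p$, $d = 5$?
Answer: $- \frac{41358163}{1152} \approx -35901.0$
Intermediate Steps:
$Z{\left(k \right)} = -7 + k$ ($Z{\left(k \right)} = -6 + \left(-1 + k\right) = -7 + k$)
$u = \frac{865}{1152}$ ($u = \frac{3}{4} - \frac{1}{4 \left(\left(-7 - 2\right) - 279\right)} = \frac{3}{4} - \frac{1}{4 \left(-9 - 279\right)} = \frac{3}{4} - \frac{1}{4 \left(-288\right)} = \frac{3}{4} - - \frac{1}{1152} = \frac{3}{4} + \frac{1}{1152} = \frac{865}{1152} \approx 0.75087$)
$\left(-467 + u\right) \left(d a + 57\right) = \left(-467 + \frac{865}{1152}\right) \left(5 \cdot 4 + 57\right) = - \frac{537119 \left(20 + 57\right)}{1152} = \left(- \frac{537119}{1152}\right) 77 = - \frac{41358163}{1152}$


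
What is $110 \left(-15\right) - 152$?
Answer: $-1802$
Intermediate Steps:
$110 \left(-15\right) - 152 = -1650 - 152 = -1802$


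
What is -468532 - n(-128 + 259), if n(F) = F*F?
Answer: -485693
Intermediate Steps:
n(F) = F²
-468532 - n(-128 + 259) = -468532 - (-128 + 259)² = -468532 - 1*131² = -468532 - 1*17161 = -468532 - 17161 = -485693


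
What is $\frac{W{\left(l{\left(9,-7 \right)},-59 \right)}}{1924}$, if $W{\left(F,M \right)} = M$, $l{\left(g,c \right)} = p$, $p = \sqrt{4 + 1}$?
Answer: $- \frac{59}{1924} \approx -0.030665$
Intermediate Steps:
$p = \sqrt{5} \approx 2.2361$
$l{\left(g,c \right)} = \sqrt{5}$
$\frac{W{\left(l{\left(9,-7 \right)},-59 \right)}}{1924} = - \frac{59}{1924}$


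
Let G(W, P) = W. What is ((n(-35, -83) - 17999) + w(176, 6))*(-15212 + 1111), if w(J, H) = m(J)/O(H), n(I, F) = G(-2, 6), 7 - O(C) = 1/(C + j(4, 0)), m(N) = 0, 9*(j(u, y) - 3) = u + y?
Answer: 253832101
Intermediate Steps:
j(u, y) = 3 + u/9 + y/9 (j(u, y) = 3 + (u + y)/9 = 3 + (u/9 + y/9) = 3 + u/9 + y/9)
O(C) = 7 - 1/(31/9 + C) (O(C) = 7 - 1/(C + (3 + (1/9)*4 + (1/9)*0)) = 7 - 1/(C + (3 + 4/9 + 0)) = 7 - 1/(C + 31/9) = 7 - 1/(31/9 + C))
n(I, F) = -2
w(J, H) = 0 (w(J, H) = 0/(((208 + 63*H)/(31 + 9*H))) = 0*((31 + 9*H)/(208 + 63*H)) = 0)
((n(-35, -83) - 17999) + w(176, 6))*(-15212 + 1111) = ((-2 - 17999) + 0)*(-15212 + 1111) = (-18001 + 0)*(-14101) = -18001*(-14101) = 253832101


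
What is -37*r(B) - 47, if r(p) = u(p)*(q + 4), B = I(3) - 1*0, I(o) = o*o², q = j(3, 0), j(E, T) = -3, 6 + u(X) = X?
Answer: -824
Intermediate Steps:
u(X) = -6 + X
q = -3
I(o) = o³
B = 27 (B = 3³ - 1*0 = 27 + 0 = 27)
r(p) = -6 + p (r(p) = (-6 + p)*(-3 + 4) = (-6 + p)*1 = -6 + p)
-37*r(B) - 47 = -37*(-6 + 27) - 47 = -37*21 - 47 = -777 - 47 = -824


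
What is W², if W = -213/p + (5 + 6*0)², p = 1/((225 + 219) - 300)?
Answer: 939238609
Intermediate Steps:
p = 1/144 (p = 1/(444 - 300) = 1/144 ≈ 0.0069444)
W = -30647 (W = -213/1/144 + (5 + 6*0)² = -213*144 + (5 + 0)² = -30672 + 5² = -30672 + 25 = -30647)
W² = (-30647)² = 939238609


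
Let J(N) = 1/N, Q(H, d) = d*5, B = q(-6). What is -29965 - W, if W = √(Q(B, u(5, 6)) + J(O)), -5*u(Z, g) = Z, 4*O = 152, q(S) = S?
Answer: -29965 - 3*I*√798/38 ≈ -29965.0 - 2.2302*I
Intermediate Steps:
O = 38 (O = (¼)*152 = 38)
u(Z, g) = -Z/5
B = -6
Q(H, d) = 5*d
W = 3*I*√798/38 (W = √(5*(-⅕*5) + 1/38) = √(5*(-1) + 1/38) = √(-5 + 1/38) = √(-189/38) = 3*I*√798/38 ≈ 2.2302*I)
-29965 - W = -29965 - 3*I*√798/38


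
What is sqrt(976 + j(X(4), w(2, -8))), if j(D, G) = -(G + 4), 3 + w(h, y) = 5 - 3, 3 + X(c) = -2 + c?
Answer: sqrt(973) ≈ 31.193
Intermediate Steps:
X(c) = -5 + c (X(c) = -3 + (-2 + c) = -5 + c)
w(h, y) = -1 (w(h, y) = -3 + (5 - 3) = -3 + 2 = -1)
j(D, G) = -4 - G (j(D, G) = -(4 + G) = -4 - G)
sqrt(976 + j(X(4), w(2, -8))) = sqrt(976 + (-4 - 1*(-1))) = sqrt(976 + (-4 + 1)) = sqrt(976 - 3) = sqrt(973)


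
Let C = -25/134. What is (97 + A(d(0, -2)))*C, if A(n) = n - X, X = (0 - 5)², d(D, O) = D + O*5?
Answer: -775/67 ≈ -11.567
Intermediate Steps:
d(D, O) = D + 5*O
X = 25 (X = (-5)² = 25)
C = -25/134 (C = -25*1/134 = -25/134 ≈ -0.18657)
A(n) = -25 + n (A(n) = n - 1*25 = n - 25 = -25 + n)
(97 + A(d(0, -2)))*C = (97 + (-25 + (0 + 5*(-2))))*(-25/134) = (97 + (-25 + (0 - 10)))*(-25/134) = (97 + (-25 - 10))*(-25/134) = (97 - 35)*(-25/134) = 62*(-25/134) = -775/67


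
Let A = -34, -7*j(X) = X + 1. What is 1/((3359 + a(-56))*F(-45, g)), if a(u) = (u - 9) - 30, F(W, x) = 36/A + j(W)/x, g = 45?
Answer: -105/315008 ≈ -0.00033333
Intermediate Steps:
j(X) = -⅐ - X/7 (j(X) = -(X + 1)/7 = -(1 + X)/7 = -⅐ - X/7)
F(W, x) = -18/17 + (-⅐ - W/7)/x (F(W, x) = 36/(-34) + (-⅐ - W/7)/x = 36*(-1/34) + (-⅐ - W/7)/x = -18/17 + (-⅐ - W/7)/x)
a(u) = -39 + u (a(u) = (-9 + u) - 30 = -39 + u)
1/((3359 + a(-56))*F(-45, g)) = 1/((3359 + (-39 - 56))*(((1/119)*(-17 - 126*45 - 17*(-45))/45))) = 1/((3359 - 95)*(((1/119)*(1/45)*(-17 - 5670 + 765)))) = 1/(3264*(((1/119)*(1/45)*(-4922)))) = 1/(3264*(-4922/5355)) = (1/3264)*(-5355/4922) = -105/315008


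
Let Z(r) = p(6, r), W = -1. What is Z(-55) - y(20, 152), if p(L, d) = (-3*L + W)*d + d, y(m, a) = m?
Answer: 970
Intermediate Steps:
p(L, d) = d + d*(-1 - 3*L) (p(L, d) = (-3*L - 1)*d + d = (-1 - 3*L)*d + d = d*(-1 - 3*L) + d = d + d*(-1 - 3*L))
Z(r) = -18*r (Z(r) = -3*6*r = -18*r)
Z(-55) - y(20, 152) = -18*(-55) - 1*20 = 990 - 20 = 970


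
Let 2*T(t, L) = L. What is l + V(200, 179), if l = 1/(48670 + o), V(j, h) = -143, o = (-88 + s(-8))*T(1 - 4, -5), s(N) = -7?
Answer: -13987543/97815 ≈ -143.00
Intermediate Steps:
T(t, L) = L/2
o = 475/2 (o = (-88 - 7)*((½)*(-5)) = -95*(-5/2) = 475/2 ≈ 237.50)
l = 2/97815 (l = 1/(48670 + 475/2) = 1/(97815/2) = 2/97815 ≈ 2.0447e-5)
l + V(200, 179) = 2/97815 - 143 = -13987543/97815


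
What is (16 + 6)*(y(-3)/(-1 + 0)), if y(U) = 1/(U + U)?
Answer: 11/3 ≈ 3.6667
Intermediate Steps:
y(U) = 1/(2*U)
(16 + 6)*(y(-3)/(-1 + 0)) = (16 + 6)*(((1/2)/(-3))/(-1 + 0)) = 22*(((1/2)*(-1/3))/(-1)) = 22*(-1/6*(-1)) = 22*(1/6) = 11/3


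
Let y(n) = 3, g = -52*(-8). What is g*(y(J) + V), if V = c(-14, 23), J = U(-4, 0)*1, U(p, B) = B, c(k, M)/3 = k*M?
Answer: -400608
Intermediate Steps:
c(k, M) = 3*M*k (c(k, M) = 3*(k*M) = 3*(M*k) = 3*M*k)
J = 0 (J = 0*1 = 0)
V = -966 (V = 3*23*(-14) = -966)
g = 416
g*(y(J) + V) = 416*(3 - 966) = 416*(-963) = -400608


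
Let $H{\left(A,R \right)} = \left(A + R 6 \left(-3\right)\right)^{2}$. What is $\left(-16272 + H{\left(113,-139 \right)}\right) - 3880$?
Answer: $6818073$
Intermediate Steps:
$H{\left(A,R \right)} = \left(A - 18 R\right)^{2}$ ($H{\left(A,R \right)} = \left(A + 6 R \left(-3\right)\right)^{2} = \left(A - 18 R\right)^{2}$)
$\left(-16272 + H{\left(113,-139 \right)}\right) - 3880 = \left(-16272 + \left(113 - -2502\right)^{2}\right) - 3880 = \left(-16272 + \left(113 + 2502\right)^{2}\right) - 3880 = \left(-16272 + 2615^{2}\right) - 3880 = \left(-16272 + 6838225\right) - 3880 = 6821953 - 3880 = 6818073$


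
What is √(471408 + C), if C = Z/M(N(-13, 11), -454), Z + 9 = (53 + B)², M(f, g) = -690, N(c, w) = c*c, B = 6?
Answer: 2*√14027184570/345 ≈ 686.59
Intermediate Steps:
N(c, w) = c²
Z = 3472 (Z = -9 + (53 + 6)² = -9 + 59² = -9 + 3481 = 3472)
C = -1736/345 (C = 3472/(-690) = 3472*(-1/690) = -1736/345 ≈ -5.0319)
√(471408 + C) = √(471408 - 1736/345) = √(162634024/345) = 2*√14027184570/345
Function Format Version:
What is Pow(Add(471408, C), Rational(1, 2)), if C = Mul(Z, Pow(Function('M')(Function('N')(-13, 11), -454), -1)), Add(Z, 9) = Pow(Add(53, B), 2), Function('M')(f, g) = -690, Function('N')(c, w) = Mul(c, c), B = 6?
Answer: Mul(Rational(2, 345), Pow(14027184570, Rational(1, 2))) ≈ 686.59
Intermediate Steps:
Function('N')(c, w) = Pow(c, 2)
Z = 3472 (Z = Add(-9, Pow(Add(53, 6), 2)) = Add(-9, Pow(59, 2)) = Add(-9, 3481) = 3472)
C = Rational(-1736, 345) (C = Mul(3472, Pow(-690, -1)) = Mul(3472, Rational(-1, 690)) = Rational(-1736, 345) ≈ -5.0319)
Pow(Add(471408, C), Rational(1, 2)) = Pow(Add(471408, Rational(-1736, 345)), Rational(1, 2)) = Pow(Rational(162634024, 345), Rational(1, 2)) = Mul(Rational(2, 345), Pow(14027184570, Rational(1, 2)))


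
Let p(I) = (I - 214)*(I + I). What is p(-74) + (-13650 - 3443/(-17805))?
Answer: 515885513/17805 ≈ 28974.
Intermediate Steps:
p(I) = 2*I*(-214 + I) (p(I) = (-214 + I)*(2*I) = 2*I*(-214 + I))
p(-74) + (-13650 - 3443/(-17805)) = 2*(-74)*(-214 - 74) + (-13650 - 3443/(-17805)) = 2*(-74)*(-288) + (-13650 - 3443*(-1/17805)) = 42624 + (-13650 + 3443/17805) = 42624 - 243034807/17805 = 515885513/17805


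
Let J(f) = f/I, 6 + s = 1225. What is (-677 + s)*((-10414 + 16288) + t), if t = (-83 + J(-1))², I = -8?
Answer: 221001855/32 ≈ 6.9063e+6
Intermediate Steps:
s = 1219 (s = -6 + 1225 = 1219)
J(f) = -f/8 (J(f) = f/(-8) = f*(-⅛) = -f/8)
t = 439569/64 (t = (-83 - ⅛*(-1))² = (-83 + ⅛)² = (-663/8)² = 439569/64 ≈ 6868.3)
(-677 + s)*((-10414 + 16288) + t) = (-677 + 1219)*((-10414 + 16288) + 439569/64) = 542*(5874 + 439569/64) = 542*(815505/64) = 221001855/32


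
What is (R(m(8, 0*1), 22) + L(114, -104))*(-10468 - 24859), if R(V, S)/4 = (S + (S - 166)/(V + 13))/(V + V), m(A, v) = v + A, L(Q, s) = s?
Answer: 49563781/14 ≈ 3.5403e+6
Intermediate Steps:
m(A, v) = A + v
R(V, S) = 2*(S + (-166 + S)/(13 + V))/V (R(V, S) = 4*((S + (S - 166)/(V + 13))/(V + V)) = 4*((S + (-166 + S)/(13 + V))/((2*V))) = 4*((S + (-166 + S)/(13 + V))*(1/(2*V))) = 4*((S + (-166 + S)/(13 + V))/(2*V)) = 2*(S + (-166 + S)/(13 + V))/V)
(R(m(8, 0*1), 22) + L(114, -104))*(-10468 - 24859) = (2*(-166 + 14*22 + 22*(8 + 0*1))/((8 + 0*1)*(13 + (8 + 0*1))) - 104)*(-10468 - 24859) = (2*(-166 + 308 + 22*(8 + 0))/((8 + 0)*(13 + (8 + 0))) - 104)*(-35327) = (2*(-166 + 308 + 22*8)/(8*(13 + 8)) - 104)*(-35327) = (2*(1/8)*(-166 + 308 + 176)/21 - 104)*(-35327) = (2*(1/8)*(1/21)*318 - 104)*(-35327) = (53/14 - 104)*(-35327) = -1403/14*(-35327) = 49563781/14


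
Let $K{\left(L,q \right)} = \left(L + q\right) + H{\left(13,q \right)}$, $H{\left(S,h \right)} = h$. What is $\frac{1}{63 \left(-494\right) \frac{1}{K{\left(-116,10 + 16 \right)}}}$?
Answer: $\frac{32}{15561} \approx 0.0020564$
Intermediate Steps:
$K{\left(L,q \right)} = L + 2 q$ ($K{\left(L,q \right)} = \left(L + q\right) + q = L + 2 q$)
$\frac{1}{63 \left(-494\right) \frac{1}{K{\left(-116,10 + 16 \right)}}} = \frac{1}{63 \left(-494\right) \frac{1}{-116 + 2 \left(10 + 16\right)}} = \frac{1}{\left(-31122\right) \frac{1}{-116 + 2 \cdot 26}} = \frac{1}{\left(-31122\right) \frac{1}{-116 + 52}} = \frac{1}{\left(-31122\right) \frac{1}{-64}} = \frac{1}{\left(-31122\right) \left(- \frac{1}{64}\right)} = \frac{1}{\frac{15561}{32}} = \frac{32}{15561}$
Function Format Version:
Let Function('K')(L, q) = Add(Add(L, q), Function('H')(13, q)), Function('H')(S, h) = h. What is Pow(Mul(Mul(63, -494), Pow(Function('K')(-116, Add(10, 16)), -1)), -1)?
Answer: Rational(32, 15561) ≈ 0.0020564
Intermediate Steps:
Function('K')(L, q) = Add(L, Mul(2, q)) (Function('K')(L, q) = Add(Add(L, q), q) = Add(L, Mul(2, q)))
Pow(Mul(Mul(63, -494), Pow(Function('K')(-116, Add(10, 16)), -1)), -1) = Pow(Mul(Mul(63, -494), Pow(Add(-116, Mul(2, Add(10, 16))), -1)), -1) = Pow(Mul(-31122, Pow(Add(-116, Mul(2, 26)), -1)), -1) = Pow(Mul(-31122, Pow(Add(-116, 52), -1)), -1) = Pow(Mul(-31122, Pow(-64, -1)), -1) = Pow(Mul(-31122, Rational(-1, 64)), -1) = Pow(Rational(15561, 32), -1) = Rational(32, 15561)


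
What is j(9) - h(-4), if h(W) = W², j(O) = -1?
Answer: -17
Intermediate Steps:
j(9) - h(-4) = -1 - 1*(-4)² = -1 - 1*16 = -1 - 16 = -17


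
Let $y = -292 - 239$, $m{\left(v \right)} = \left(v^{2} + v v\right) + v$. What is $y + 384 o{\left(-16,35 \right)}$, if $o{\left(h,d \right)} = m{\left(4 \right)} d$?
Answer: $483309$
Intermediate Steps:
$m{\left(v \right)} = v + 2 v^{2}$ ($m{\left(v \right)} = \left(v^{2} + v^{2}\right) + v = 2 v^{2} + v = v + 2 v^{2}$)
$o{\left(h,d \right)} = 36 d$ ($o{\left(h,d \right)} = 4 \left(1 + 2 \cdot 4\right) d = 4 \left(1 + 8\right) d = 4 \cdot 9 d = 36 d$)
$y = -531$
$y + 384 o{\left(-16,35 \right)} = -531 + 384 \cdot 36 \cdot 35 = -531 + 384 \cdot 1260 = -531 + 483840 = 483309$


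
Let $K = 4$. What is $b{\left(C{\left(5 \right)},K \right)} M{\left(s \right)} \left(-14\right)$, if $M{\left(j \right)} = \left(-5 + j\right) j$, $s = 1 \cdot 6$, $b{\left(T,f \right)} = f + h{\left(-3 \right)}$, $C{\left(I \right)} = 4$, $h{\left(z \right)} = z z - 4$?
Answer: $-756$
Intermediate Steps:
$h{\left(z \right)} = -4 + z^{2}$ ($h{\left(z \right)} = z^{2} - 4 = -4 + z^{2}$)
$b{\left(T,f \right)} = 5 + f$ ($b{\left(T,f \right)} = f - \left(4 - \left(-3\right)^{2}\right) = f + \left(-4 + 9\right) = f + 5 = 5 + f$)
$s = 6$
$M{\left(j \right)} = j \left(-5 + j\right)$
$b{\left(C{\left(5 \right)},K \right)} M{\left(s \right)} \left(-14\right) = \left(5 + 4\right) 6 \left(-5 + 6\right) \left(-14\right) = 9 \cdot 6 \cdot 1 \left(-14\right) = 9 \cdot 6 \left(-14\right) = 54 \left(-14\right) = -756$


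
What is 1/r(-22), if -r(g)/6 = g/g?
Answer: -⅙ ≈ -0.16667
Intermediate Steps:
r(g) = -6 (r(g) = -6*g/g = -6*1 = -6)
1/r(-22) = 1/(-6) = -⅙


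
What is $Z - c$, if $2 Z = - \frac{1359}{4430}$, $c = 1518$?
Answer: $- \frac{13450839}{8860} \approx -1518.2$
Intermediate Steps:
$Z = - \frac{1359}{8860}$ ($Z = \frac{\left(-1359\right) \frac{1}{4430}}{2} = \frac{1}{2} \left(- \frac{1359}{4430}\right) = - \frac{1359}{8860} \approx -0.15339$)
$Z - c = - \frac{1359}{8860} - 1518 = - \frac{13450839}{8860}$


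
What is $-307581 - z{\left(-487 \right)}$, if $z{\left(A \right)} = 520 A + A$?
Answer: $-53854$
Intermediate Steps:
$z{\left(A \right)} = 521 A$
$-307581 - z{\left(-487 \right)} = -307581 - 521 \left(-487\right) = -307581 - -253727 = -307581 + 253727 = -53854$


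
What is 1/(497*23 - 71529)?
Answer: -1/60098 ≈ -1.6639e-5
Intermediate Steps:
1/(497*23 - 71529) = 1/(11431 - 71529) = 1/(-60098) = -1/60098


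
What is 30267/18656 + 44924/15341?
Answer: 1302428191/286201696 ≈ 4.5507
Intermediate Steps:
30267/18656 + 44924/15341 = 1302428191/286201696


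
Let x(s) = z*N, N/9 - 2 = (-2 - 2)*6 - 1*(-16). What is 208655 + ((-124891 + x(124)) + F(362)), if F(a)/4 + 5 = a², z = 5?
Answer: 607650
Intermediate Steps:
F(a) = -20 + 4*a²
N = -54 (N = 18 + 9*((-2 - 2)*6 - 1*(-16)) = 18 + 9*(-4*6 + 16) = 18 + 9*(-24 + 16) = 18 + 9*(-8) = 18 - 72 = -54)
x(s) = -270 (x(s) = 5*(-54) = -270)
208655 + ((-124891 + x(124)) + F(362)) = 208655 + ((-124891 - 270) + (-20 + 4*362²)) = 208655 + (-125161 + (-20 + 4*131044)) = 208655 + (-125161 + (-20 + 524176)) = 208655 + (-125161 + 524156) = 208655 + 398995 = 607650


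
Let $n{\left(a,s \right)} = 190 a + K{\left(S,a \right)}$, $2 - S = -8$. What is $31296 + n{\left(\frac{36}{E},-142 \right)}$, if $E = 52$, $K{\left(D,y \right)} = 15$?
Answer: $\frac{408753}{13} \approx 31443.0$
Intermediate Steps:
$S = 10$ ($S = 2 - -8 = 2 + 8 = 10$)
$n{\left(a,s \right)} = 15 + 190 a$ ($n{\left(a,s \right)} = 190 a + 15 = 15 + 190 a$)
$31296 + n{\left(\frac{36}{E},-142 \right)} = 31296 + \left(15 + 190 \cdot \frac{36}{52}\right) = 31296 + \left(15 + 190 \cdot 36 \cdot \frac{1}{52}\right) = 31296 + \left(15 + 190 \cdot \frac{9}{13}\right) = 31296 + \left(15 + \frac{1710}{13}\right) = 31296 + \frac{1905}{13} = \frac{408753}{13}$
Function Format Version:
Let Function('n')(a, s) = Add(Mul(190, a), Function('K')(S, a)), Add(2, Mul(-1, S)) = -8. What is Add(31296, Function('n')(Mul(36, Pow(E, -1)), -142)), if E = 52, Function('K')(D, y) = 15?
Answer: Rational(408753, 13) ≈ 31443.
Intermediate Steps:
S = 10 (S = Add(2, Mul(-1, -8)) = Add(2, 8) = 10)
Function('n')(a, s) = Add(15, Mul(190, a)) (Function('n')(a, s) = Add(Mul(190, a), 15) = Add(15, Mul(190, a)))
Add(31296, Function('n')(Mul(36, Pow(E, -1)), -142)) = Add(31296, Add(15, Mul(190, Mul(36, Pow(52, -1))))) = Add(31296, Add(15, Mul(190, Mul(36, Rational(1, 52))))) = Add(31296, Add(15, Mul(190, Rational(9, 13)))) = Add(31296, Add(15, Rational(1710, 13))) = Add(31296, Rational(1905, 13)) = Rational(408753, 13)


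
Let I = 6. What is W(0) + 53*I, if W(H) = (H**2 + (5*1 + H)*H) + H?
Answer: 318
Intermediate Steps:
W(H) = H + H**2 + H*(5 + H) (W(H) = (H**2 + (5 + H)*H) + H = (H**2 + H*(5 + H)) + H = H + H**2 + H*(5 + H))
W(0) + 53*I = 2*0*(3 + 0) + 53*6 = 2*0*3 + 318 = 0 + 318 = 318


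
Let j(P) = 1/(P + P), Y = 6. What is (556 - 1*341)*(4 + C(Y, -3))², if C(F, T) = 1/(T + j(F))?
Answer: 704512/245 ≈ 2875.6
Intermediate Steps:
j(P) = 1/(2*P)
C(F, T) = 1/(T + 1/(2*F))
(556 - 1*341)*(4 + C(Y, -3))² = (556 - 1*341)*(4 + 2*6/(1 + 2*6*(-3)))² = (556 - 341)*(4 + 2*6/(1 - 36))² = 215*(4 + 2*6/(-35))² = 215*(4 + 2*6*(-1/35))² = 215*(4 - 12/35)² = 215*(128/35)² = 215*(16384/1225) = 704512/245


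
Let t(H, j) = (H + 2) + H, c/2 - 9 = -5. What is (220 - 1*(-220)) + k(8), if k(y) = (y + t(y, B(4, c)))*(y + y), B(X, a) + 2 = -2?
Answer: 856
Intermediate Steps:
c = 8 (c = 18 + 2*(-5) = 18 - 10 = 8)
B(X, a) = -4 (B(X, a) = -2 - 2 = -4)
t(H, j) = 2 + 2*H (t(H, j) = (2 + H) + H = 2 + 2*H)
k(y) = 2*y*(2 + 3*y) (k(y) = (y + (2 + 2*y))*(y + y) = (2 + 3*y)*(2*y) = 2*y*(2 + 3*y))
(220 - 1*(-220)) + k(8) = (220 - 1*(-220)) + 2*8*(2 + 3*8) = (220 + 220) + 2*8*(2 + 24) = 440 + 2*8*26 = 440 + 416 = 856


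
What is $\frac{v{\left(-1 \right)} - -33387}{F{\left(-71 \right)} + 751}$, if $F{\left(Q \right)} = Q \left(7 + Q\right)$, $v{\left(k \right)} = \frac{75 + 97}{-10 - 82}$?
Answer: $\frac{767858}{121785} \approx 6.305$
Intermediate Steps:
$v{\left(k \right)} = - \frac{43}{23}$ ($v{\left(k \right)} = \frac{172}{-92} = 172 \left(- \frac{1}{92}\right) = - \frac{43}{23}$)
$\frac{v{\left(-1 \right)} - -33387}{F{\left(-71 \right)} + 751} = \frac{- \frac{43}{23} - -33387}{- 71 \left(7 - 71\right) + 751} = \frac{- \frac{43}{23} + 33387}{\left(-71\right) \left(-64\right) + 751} = \frac{767858}{23 \left(4544 + 751\right)} = \frac{767858}{23 \cdot 5295} = \frac{767858}{23} \cdot \frac{1}{5295} = \frac{767858}{121785}$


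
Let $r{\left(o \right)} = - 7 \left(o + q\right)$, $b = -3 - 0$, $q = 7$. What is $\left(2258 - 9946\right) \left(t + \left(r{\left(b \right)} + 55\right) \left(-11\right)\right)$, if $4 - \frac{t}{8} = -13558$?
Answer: $-831833912$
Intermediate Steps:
$t = 108496$ ($t = 32 - -108464 = 32 + 108464 = 108496$)
$b = -3$ ($b = -3 + 0 = -3$)
$r{\left(o \right)} = -49 - 7 o$ ($r{\left(o \right)} = - 7 \left(o + 7\right) = - 7 \left(7 + o\right) = -49 - 7 o$)
$\left(2258 - 9946\right) \left(t + \left(r{\left(b \right)} + 55\right) \left(-11\right)\right) = \left(2258 - 9946\right) \left(108496 + \left(\left(-49 - -21\right) + 55\right) \left(-11\right)\right) = - 7688 \left(108496 + \left(\left(-49 + 21\right) + 55\right) \left(-11\right)\right) = - 7688 \left(108496 + \left(-28 + 55\right) \left(-11\right)\right) = - 7688 \left(108496 + 27 \left(-11\right)\right) = - 7688 \left(108496 - 297\right) = \left(-7688\right) 108199 = -831833912$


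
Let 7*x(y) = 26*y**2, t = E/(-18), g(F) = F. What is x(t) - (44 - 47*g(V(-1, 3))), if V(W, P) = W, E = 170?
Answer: 136253/567 ≈ 240.31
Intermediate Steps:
t = -85/9 (t = 170/(-18) = 170*(-1/18) = -85/9 ≈ -9.4444)
x(y) = 26*y**2/7 (x(y) = (26*y**2)/7 = 26*y**2/7)
x(t) - (44 - 47*g(V(-1, 3))) = 26*(-85/9)**2/7 - (44 - 47*(-1)) = (26/7)*(7225/81) - (44 + 47) = 187850/567 - 1*91 = 187850/567 - 91 = 136253/567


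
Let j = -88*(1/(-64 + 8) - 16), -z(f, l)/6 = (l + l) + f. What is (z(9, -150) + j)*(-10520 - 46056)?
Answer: -1249707264/7 ≈ -1.7853e+8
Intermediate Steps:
z(f, l) = -12*l - 6*f (z(f, l) = -6*((l + l) + f) = -6*(2*l + f) = -6*(f + 2*l) = -12*l - 6*f)
j = 9867/7 (j = -88*(1/(-56) - 16) = -88*(-1/56 - 16) = -88*(-897/56) = 9867/7 ≈ 1409.6)
(z(9, -150) + j)*(-10520 - 46056) = ((-12*(-150) - 6*9) + 9867/7)*(-10520 - 46056) = ((1800 - 54) + 9867/7)*(-56576) = (1746 + 9867/7)*(-56576) = (22089/7)*(-56576) = -1249707264/7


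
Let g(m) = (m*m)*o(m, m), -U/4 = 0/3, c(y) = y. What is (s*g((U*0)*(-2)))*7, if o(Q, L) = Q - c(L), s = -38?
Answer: 0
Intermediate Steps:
o(Q, L) = Q - L
U = 0 (U = -0/3 = -4*0 = 0)
g(m) = 0 (g(m) = (m*m)*(m - m) = m²*0 = 0)
(s*g((U*0)*(-2)))*7 = -38*0*7 = 0*7 = 0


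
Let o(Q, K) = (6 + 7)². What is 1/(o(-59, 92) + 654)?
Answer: 1/823 ≈ 0.0012151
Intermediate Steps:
o(Q, K) = 169 (o(Q, K) = 13² = 169)
1/(o(-59, 92) + 654) = 1/(169 + 654) = 1/823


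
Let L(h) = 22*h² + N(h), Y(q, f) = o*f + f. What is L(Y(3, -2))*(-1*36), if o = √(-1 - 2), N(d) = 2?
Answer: 6264 - 6336*I*√3 ≈ 6264.0 - 10974.0*I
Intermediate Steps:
o = I*√3 (o = √(-3) = I*√3 ≈ 1.732*I)
Y(q, f) = f + I*f*√3 (Y(q, f) = (I*√3)*f + f = I*f*√3 + f = f + I*f*√3)
L(h) = 2 + 22*h² (L(h) = 22*h² + 2 = 2 + 22*h²)
L(Y(3, -2))*(-1*36) = (2 + 22*(-2*(1 + I*√3))²)*(-1*36) = (2 + 22*(-2 - 2*I*√3)²)*(-36) = -72 - 792*(-2 - 2*I*√3)²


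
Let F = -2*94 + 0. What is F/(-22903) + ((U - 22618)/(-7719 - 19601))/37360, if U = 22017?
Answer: 191900702303/23376524105600 ≈ 0.0082091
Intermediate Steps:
F = -188 (F = -188 + 0 = -188)
F/(-22903) + ((U - 22618)/(-7719 - 19601))/37360 = -188/(-22903) + ((22017 - 22618)/(-7719 - 19601))/37360 = -188*(-1/22903) - 601/(-27320)*(1/37360) = 188/22903 - 601*(-1/27320)*(1/37360) = 188/22903 + (601/27320)*(1/37360) = 188/22903 + 601/1020675200 = 191900702303/23376524105600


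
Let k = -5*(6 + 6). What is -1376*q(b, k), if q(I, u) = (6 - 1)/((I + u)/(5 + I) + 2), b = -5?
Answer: 0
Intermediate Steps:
k = -60 (k = -5*12 = -60)
q(I, u) = 5/(2 + (I + u)/(5 + I)) (q(I, u) = 5/((I + u)/(5 + I) + 2) = 5/(2 + (I + u)/(5 + I)))
-1376*q(b, k) = -6880*(5 - 5)/(10 - 60 + 3*(-5)) = -6880*0/(10 - 60 - 15) = -6880*0/(-65) = -6880*(-1)*0/65 = -1376*0 = 0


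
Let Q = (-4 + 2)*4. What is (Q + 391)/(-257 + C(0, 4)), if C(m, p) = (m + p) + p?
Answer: -383/249 ≈ -1.5382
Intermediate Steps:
C(m, p) = m + 2*p
Q = -8 (Q = -2*4 = -8)
(Q + 391)/(-257 + C(0, 4)) = (-8 + 391)/(-257 + (0 + 2*4)) = 383/(-257 + (0 + 8)) = 383/(-257 + 8) = 383/(-249) = 383*(-1/249) = -383/249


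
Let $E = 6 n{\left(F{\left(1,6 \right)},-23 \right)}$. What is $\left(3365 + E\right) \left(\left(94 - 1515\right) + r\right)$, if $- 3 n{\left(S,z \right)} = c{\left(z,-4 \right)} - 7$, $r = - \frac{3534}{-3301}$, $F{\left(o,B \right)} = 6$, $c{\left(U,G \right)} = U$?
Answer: $- \frac{16053615475}{3301} \approx -4.8633 \cdot 10^{6}$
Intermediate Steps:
$r = \frac{3534}{3301}$ ($r = \left(-3534\right) \left(- \frac{1}{3301}\right) = \frac{3534}{3301} \approx 1.0706$)
$n{\left(S,z \right)} = \frac{7}{3} - \frac{z}{3}$ ($n{\left(S,z \right)} = - \frac{z - 7}{3} = - \frac{-7 + z}{3} = \frac{7}{3} - \frac{z}{3}$)
$E = 60$ ($E = 6 \left(\frac{7}{3} - - \frac{23}{3}\right) = 6 \left(\frac{7}{3} + \frac{23}{3}\right) = 6 \cdot 10 = 60$)
$\left(3365 + E\right) \left(\left(94 - 1515\right) + r\right) = \left(3365 + 60\right) \left(\left(94 - 1515\right) + \frac{3534}{3301}\right) = 3425 \left(-1421 + \frac{3534}{3301}\right) = 3425 \left(- \frac{4687187}{3301}\right) = - \frac{16053615475}{3301}$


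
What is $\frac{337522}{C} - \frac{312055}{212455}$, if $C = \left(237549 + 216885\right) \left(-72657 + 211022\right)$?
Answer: $- \frac{1962124781650604}{1335869458790655} \approx -1.4688$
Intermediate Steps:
$C = 62877760410$ ($C = 454434 \cdot 138365 = 62877760410$)
$\frac{337522}{C} - \frac{312055}{212455} = \frac{337522}{62877760410} - \frac{312055}{212455} = 337522 \cdot \frac{1}{62877760410} - \frac{62411}{42491} = \frac{168761}{31438880205} - \frac{62411}{42491} = - \frac{1962124781650604}{1335869458790655}$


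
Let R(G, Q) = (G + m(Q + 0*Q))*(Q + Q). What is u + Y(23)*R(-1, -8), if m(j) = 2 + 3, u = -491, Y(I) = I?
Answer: -1963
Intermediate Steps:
m(j) = 5
R(G, Q) = 2*Q*(5 + G) (R(G, Q) = (G + 5)*(Q + Q) = (5 + G)*(2*Q) = 2*Q*(5 + G))
u + Y(23)*R(-1, -8) = -491 + 23*(2*(-8)*(5 - 1)) = -491 + 23*(2*(-8)*4) = -491 + 23*(-64) = -491 - 1472 = -1963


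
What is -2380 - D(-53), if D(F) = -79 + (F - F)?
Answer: -2301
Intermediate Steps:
D(F) = -79 (D(F) = -79 + 0 = -79)
-2380 - D(-53) = -2380 - 1*(-79) = -2380 + 79 = -2301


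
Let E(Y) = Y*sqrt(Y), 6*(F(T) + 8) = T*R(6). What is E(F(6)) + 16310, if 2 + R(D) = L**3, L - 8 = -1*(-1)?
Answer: 16310 + 719*sqrt(719) ≈ 35589.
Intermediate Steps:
L = 9 (L = 8 - 1*(-1) = 8 + 1 = 9)
R(D) = 727 (R(D) = -2 + 9**3 = -2 + 729 = 727)
F(T) = -8 + 727*T/6 (F(T) = -8 + (T*727)/6 = -8 + (727*T)/6 = -8 + 727*T/6)
E(Y) = Y**(3/2)
E(F(6)) + 16310 = (-8 + (727/6)*6)**(3/2) + 16310 = (-8 + 727)**(3/2) + 16310 = 719**(3/2) + 16310 = 719*sqrt(719) + 16310 = 16310 + 719*sqrt(719)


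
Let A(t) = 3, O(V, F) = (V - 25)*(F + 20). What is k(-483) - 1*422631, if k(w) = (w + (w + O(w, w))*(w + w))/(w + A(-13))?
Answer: 7959363/160 ≈ 49746.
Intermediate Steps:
O(V, F) = (-25 + V)*(20 + F)
k(w) = (w + 2*w*(-500 + w² - 4*w))/(3 + w) (k(w) = (w + (w + (-500 - 25*w + 20*w + w*w))*(w + w))/(w + 3) = (w + (w + (-500 - 25*w + 20*w + w²))*(2*w))/(3 + w) = (w + (w + (-500 + w² - 5*w))*(2*w))/(3 + w) = (w + (-500 + w² - 4*w)*(2*w))/(3 + w) = (w + 2*w*(-500 + w² - 4*w))/(3 + w))
k(-483) - 1*422631 = -483*(-999 - 8*(-483) + 2*(-483)²)/(3 - 483) - 1*422631 = -483*(-999 + 3864 + 2*233289)/(-480) - 422631 = -483*(-1/480)*(-999 + 3864 + 466578) - 422631 = -483*(-1/480)*469443 - 422631 = 75580323/160 - 422631 = 7959363/160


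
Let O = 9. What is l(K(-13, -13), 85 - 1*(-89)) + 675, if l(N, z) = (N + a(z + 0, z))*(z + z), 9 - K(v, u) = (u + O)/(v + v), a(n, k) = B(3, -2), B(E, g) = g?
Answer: 39747/13 ≈ 3057.5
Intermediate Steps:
a(n, k) = -2
K(v, u) = 9 - (9 + u)/(2*v) (K(v, u) = 9 - (u + 9)/(v + v) = 9 - (9 + u)/(2*v))
l(N, z) = 2*z*(-2 + N) (l(N, z) = (N - 2)*(z + z) = (-2 + N)*(2*z) = 2*z*(-2 + N))
l(K(-13, -13), 85 - 1*(-89)) + 675 = 2*(85 - 1*(-89))*(-2 + (½)*(-9 - 1*(-13) + 18*(-13))/(-13)) + 675 = 2*(85 + 89)*(-2 + (½)*(-1/13)*(-9 + 13 - 234)) + 675 = 2*174*(-2 + (½)*(-1/13)*(-230)) + 675 = 2*174*(-2 + 115/13) + 675 = 2*174*(89/13) + 675 = 30972/13 + 675 = 39747/13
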